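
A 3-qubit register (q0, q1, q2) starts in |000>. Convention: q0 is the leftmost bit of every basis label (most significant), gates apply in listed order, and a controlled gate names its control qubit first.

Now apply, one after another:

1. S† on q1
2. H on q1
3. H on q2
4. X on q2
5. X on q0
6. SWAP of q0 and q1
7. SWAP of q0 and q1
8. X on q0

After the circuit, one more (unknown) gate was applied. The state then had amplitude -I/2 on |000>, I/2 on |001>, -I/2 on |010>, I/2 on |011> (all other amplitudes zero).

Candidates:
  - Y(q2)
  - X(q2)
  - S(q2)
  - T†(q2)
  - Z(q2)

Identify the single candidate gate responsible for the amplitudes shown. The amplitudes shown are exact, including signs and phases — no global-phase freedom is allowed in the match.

The unique candidate consistent with the amplitudes is Y(q2).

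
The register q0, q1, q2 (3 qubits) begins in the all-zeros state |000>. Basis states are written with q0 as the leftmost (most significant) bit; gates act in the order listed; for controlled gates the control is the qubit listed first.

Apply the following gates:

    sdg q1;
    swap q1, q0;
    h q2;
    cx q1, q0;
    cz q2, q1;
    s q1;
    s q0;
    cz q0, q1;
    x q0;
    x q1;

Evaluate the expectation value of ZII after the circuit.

In the final state, ZII has expectation -1.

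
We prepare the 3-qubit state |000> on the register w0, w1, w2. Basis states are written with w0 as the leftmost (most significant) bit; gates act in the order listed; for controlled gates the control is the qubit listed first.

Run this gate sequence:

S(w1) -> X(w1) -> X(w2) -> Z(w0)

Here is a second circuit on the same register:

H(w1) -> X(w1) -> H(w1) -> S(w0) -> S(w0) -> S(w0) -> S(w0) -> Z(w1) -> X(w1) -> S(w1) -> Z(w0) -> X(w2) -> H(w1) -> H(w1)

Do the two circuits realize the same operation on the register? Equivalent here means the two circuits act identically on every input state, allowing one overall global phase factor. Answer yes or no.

No, they are not equivalent — no single phase factor reconciles the two unitaries.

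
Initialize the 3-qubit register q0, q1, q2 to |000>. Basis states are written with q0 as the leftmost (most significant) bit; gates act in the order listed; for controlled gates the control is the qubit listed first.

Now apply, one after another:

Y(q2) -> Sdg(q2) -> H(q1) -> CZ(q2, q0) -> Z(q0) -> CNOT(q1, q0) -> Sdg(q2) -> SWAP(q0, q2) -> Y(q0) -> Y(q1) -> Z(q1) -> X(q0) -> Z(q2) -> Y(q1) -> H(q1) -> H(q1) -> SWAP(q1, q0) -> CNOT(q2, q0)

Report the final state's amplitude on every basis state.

The final amplitudes are sqrt(2)/2 on |010>, sqrt(2)/2 on |011>, and 0 on every other basis state.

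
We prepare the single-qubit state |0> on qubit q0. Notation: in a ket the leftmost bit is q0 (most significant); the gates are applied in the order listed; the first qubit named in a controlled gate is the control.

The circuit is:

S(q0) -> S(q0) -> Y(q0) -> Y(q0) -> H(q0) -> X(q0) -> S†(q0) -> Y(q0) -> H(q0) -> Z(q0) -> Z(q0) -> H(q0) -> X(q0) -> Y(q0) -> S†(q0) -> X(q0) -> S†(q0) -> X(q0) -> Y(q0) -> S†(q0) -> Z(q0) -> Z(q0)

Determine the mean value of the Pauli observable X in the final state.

The expectation value of X is 1. Key observation: the block from step 9 through step 12 cancels to the identity and can be dropped.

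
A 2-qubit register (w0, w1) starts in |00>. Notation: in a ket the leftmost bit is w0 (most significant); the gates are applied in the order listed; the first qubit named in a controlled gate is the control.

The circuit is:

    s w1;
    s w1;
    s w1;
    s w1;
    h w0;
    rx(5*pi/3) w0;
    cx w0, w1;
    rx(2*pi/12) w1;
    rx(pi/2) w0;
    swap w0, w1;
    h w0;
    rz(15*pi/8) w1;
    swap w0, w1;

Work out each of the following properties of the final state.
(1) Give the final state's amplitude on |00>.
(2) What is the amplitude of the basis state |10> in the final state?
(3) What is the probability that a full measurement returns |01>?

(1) The amplitude on |00> is (sqrt(3) - I)*exp(I*pi/16)/4. Key observation: steps 1-4 multiply out to the identity, so the circuit reduces to the remaining gates.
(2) |10> carries amplitude (-1 - sqrt(3)*I)*exp(7*I*pi/16)/4 in the final state.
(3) The probability of measuring |01> is 1/4.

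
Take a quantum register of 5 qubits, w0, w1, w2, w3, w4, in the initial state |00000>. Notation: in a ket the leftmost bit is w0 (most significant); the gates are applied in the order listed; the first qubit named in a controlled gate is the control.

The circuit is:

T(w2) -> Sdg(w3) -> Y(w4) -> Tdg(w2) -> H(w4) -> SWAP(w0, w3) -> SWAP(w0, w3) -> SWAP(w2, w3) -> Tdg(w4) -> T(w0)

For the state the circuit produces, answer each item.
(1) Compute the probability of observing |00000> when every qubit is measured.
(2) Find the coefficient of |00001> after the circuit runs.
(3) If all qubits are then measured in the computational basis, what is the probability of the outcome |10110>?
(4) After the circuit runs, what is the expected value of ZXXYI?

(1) Outcome |00000> occurs with probability 1/2.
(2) The amplitude on |00001> is -sqrt(2)*exp(I*pi/4)/2.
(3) The probability of measuring |10110> is 0.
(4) The observable ZXXYI averages to 0.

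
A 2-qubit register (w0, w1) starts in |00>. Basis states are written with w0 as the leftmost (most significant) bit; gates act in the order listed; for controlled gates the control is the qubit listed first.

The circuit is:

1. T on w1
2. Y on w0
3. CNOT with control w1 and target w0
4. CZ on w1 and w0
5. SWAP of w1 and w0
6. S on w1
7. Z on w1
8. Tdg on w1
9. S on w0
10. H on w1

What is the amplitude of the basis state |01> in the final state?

The amplitude on |01> is sqrt(2)*exp(3*I*pi/4)/2.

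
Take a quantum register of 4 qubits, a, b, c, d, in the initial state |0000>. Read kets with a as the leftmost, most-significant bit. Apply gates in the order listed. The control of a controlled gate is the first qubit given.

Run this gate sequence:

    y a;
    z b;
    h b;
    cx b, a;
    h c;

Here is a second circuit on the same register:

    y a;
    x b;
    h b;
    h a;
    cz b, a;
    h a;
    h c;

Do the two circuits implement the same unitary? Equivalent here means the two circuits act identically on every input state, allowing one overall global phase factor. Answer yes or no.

No — the two circuits implement different unitaries, even allowing a global phase.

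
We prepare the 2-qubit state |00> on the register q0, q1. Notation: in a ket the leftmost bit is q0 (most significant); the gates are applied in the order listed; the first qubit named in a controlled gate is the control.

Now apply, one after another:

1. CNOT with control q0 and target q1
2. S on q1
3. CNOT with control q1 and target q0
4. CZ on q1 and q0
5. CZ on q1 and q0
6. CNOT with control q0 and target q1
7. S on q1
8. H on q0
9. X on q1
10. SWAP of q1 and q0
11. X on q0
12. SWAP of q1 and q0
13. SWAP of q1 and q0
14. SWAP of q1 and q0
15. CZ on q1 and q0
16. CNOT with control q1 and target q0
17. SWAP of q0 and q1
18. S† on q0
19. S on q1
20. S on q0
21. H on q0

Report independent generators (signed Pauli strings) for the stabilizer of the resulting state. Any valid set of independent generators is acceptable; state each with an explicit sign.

The stabilizer group can be generated by +XI, +IY, among other valid generating sets.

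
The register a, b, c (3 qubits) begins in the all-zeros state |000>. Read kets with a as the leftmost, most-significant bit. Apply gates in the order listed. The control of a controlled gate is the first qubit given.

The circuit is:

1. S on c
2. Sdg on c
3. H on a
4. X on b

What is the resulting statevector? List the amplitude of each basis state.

The resulting statevector has amplitude sqrt(2)/2 on |010>, sqrt(2)/2 on |110>, and 0 on every other basis state. Key observation: gates 1-2 undo each other exactly, leaving only the rest of the circuit to track.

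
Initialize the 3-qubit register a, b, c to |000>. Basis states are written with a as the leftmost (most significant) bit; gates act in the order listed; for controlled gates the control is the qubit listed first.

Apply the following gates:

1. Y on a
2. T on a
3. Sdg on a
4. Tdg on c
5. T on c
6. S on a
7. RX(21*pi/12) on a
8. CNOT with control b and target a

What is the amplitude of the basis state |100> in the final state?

The final state's coefficient on |100> equals -sqrt(sqrt(2) + 2)*exp(3*I*pi/4)/2. Key observation: the block from step 3 through step 6 cancels to the identity and can be dropped.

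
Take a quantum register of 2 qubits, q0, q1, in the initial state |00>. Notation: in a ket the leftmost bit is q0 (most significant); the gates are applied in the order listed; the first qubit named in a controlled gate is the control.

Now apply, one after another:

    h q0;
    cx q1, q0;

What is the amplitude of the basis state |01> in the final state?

The amplitude on |01> is 0.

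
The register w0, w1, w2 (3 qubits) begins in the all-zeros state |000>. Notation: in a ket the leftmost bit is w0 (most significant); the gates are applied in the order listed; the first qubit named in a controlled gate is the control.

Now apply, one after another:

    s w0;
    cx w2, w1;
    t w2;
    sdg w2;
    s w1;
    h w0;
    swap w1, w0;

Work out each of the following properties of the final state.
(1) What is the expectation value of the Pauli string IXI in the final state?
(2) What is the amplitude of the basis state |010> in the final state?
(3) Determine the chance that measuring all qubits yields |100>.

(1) The observable IXI averages to 1.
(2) |010> carries amplitude sqrt(2)/2 in the final state.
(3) The probability of measuring |100> is 0.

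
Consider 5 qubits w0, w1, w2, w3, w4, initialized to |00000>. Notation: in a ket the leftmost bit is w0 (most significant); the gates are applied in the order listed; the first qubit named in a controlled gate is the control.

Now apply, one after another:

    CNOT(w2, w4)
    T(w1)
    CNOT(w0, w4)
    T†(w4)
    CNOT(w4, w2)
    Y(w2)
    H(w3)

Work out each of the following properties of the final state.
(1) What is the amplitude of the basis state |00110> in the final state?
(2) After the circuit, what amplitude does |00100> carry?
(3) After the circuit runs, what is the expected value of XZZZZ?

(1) The final state's coefficient on |00110> equals sqrt(2)*I/2.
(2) The final state's coefficient on |00100> equals sqrt(2)*I/2.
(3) The expectation value of XZZZZ is 0.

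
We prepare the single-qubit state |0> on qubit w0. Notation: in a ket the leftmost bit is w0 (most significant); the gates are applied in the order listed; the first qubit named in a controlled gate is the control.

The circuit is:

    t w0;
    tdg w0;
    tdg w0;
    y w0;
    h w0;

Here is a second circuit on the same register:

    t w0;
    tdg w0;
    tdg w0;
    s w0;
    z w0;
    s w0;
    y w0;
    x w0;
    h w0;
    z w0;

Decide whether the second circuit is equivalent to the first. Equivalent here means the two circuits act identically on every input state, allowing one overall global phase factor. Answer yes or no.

Yes, they are equivalent — the unitaries differ by at most a global phase.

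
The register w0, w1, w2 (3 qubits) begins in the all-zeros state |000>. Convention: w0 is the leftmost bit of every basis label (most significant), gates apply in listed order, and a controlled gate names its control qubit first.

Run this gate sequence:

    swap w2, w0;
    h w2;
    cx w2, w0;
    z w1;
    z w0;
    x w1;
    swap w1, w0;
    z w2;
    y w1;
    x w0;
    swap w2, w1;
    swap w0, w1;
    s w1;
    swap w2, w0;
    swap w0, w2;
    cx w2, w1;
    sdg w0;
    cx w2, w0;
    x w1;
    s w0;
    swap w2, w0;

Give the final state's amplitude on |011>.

The amplitude on |011> is -sqrt(2)*I/2.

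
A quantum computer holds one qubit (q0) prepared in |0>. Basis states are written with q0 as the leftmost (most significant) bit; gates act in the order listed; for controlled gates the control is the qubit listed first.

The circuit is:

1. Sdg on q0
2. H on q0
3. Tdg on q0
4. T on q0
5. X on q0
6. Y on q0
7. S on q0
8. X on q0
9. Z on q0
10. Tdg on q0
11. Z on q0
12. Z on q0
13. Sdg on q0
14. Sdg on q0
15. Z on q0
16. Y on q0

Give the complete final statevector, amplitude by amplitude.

The final amplitudes are -sqrt(2)*exp(3*I*pi/4)/2 on |0>, -sqrt(2)*I/2 on |1>.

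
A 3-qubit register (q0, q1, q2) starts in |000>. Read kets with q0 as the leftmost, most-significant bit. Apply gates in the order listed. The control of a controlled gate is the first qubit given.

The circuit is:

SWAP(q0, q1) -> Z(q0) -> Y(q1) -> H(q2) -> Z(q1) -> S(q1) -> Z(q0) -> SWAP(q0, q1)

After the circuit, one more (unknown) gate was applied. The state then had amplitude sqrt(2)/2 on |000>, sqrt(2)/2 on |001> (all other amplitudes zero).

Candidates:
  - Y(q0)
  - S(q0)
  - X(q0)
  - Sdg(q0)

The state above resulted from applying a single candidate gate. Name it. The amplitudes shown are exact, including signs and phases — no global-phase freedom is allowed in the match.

It was X(q0) that produced the state shown.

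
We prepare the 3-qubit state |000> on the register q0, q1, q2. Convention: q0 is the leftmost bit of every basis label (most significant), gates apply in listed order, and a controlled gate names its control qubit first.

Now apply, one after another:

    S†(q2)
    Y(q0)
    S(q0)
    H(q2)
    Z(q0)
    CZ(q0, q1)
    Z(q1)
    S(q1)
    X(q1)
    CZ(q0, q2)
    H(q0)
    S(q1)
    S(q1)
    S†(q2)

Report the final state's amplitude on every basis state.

The resulting statevector has amplitude 0 on |000>, 0 on |001>, -1/2 on |010>, -I/2 on |011>, 0 on |100>, 0 on |101>, 1/2 on |110>, I/2 on |111>.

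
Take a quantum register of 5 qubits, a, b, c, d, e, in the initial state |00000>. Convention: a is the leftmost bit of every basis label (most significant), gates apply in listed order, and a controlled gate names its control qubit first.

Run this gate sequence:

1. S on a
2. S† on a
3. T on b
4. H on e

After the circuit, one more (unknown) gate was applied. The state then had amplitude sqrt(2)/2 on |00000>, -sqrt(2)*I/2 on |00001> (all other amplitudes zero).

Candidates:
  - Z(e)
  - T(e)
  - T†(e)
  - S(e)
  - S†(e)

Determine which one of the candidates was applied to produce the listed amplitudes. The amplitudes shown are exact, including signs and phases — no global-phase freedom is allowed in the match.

The applied gate was S†(e). Key observation: gates 1-2 undo each other exactly, leaving only the rest of the circuit to track.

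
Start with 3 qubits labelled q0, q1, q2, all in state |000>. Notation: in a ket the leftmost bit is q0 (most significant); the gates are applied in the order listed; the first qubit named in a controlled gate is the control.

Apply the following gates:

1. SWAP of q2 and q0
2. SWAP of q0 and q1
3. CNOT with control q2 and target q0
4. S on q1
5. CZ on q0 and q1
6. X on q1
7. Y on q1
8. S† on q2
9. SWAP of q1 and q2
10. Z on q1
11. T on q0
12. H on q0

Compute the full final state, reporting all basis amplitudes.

After the circuit, the state carries amplitude -sqrt(2)*I/2 on |000>, -sqrt(2)*I/2 on |100>, and 0 on every other basis state.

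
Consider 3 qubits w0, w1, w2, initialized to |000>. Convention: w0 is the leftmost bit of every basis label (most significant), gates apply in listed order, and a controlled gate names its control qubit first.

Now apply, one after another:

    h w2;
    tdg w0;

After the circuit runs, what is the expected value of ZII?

In the final state, ZII has expectation 1.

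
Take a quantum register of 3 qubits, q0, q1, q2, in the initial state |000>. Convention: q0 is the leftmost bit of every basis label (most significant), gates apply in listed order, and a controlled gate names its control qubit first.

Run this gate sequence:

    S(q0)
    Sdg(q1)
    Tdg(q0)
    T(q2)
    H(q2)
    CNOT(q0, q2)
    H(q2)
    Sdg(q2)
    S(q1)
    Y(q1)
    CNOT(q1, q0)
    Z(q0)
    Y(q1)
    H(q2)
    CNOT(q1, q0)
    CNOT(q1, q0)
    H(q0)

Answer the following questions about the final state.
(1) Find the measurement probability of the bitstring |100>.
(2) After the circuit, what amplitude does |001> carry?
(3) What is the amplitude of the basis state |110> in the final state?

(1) A full measurement returns |100> with probability 1/4. Key observation: the block from step 15 through step 16 cancels to the identity and can be dropped.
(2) The amplitude on |001> is -1/2.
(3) |110> carries amplitude 0 in the final state.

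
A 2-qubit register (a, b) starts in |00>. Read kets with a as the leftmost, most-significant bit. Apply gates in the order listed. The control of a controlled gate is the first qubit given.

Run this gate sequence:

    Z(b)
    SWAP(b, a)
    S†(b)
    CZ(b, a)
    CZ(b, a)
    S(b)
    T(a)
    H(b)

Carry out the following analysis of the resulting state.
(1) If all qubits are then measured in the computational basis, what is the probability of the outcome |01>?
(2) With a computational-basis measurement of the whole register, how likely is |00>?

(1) Outcome |01> occurs with probability 1/2.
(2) A full measurement returns |00> with probability 1/2.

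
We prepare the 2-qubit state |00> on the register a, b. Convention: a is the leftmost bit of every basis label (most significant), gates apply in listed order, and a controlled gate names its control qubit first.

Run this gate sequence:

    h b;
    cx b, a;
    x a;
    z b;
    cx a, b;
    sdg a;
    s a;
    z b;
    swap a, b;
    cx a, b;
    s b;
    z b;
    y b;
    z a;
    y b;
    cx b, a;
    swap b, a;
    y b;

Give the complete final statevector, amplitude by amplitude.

The final amplitudes are -sqrt(2)*I/2 on |00>, 0 on |01>, 0 on |10>, -sqrt(2)/2 on |11>.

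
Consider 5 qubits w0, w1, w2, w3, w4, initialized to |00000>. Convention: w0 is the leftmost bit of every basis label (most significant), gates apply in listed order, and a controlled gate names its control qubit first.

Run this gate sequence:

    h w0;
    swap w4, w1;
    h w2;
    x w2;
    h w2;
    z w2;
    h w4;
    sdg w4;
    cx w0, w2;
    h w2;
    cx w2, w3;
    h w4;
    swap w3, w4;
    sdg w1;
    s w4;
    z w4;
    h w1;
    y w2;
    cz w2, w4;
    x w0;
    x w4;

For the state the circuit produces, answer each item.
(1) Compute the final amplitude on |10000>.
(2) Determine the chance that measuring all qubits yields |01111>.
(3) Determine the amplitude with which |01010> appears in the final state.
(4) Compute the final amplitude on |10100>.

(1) |10000> carries amplitude sqrt(2)*(-1 + I)/8 in the final state. Key observation: the block from step 3 through step 6 cancels to the identity and can be dropped.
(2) Outcome |01111> occurs with probability 1/16.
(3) The final state's coefficient on |01010> equals sqrt(2)*(1 + I)/8.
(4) The final state's coefficient on |10100> equals 0.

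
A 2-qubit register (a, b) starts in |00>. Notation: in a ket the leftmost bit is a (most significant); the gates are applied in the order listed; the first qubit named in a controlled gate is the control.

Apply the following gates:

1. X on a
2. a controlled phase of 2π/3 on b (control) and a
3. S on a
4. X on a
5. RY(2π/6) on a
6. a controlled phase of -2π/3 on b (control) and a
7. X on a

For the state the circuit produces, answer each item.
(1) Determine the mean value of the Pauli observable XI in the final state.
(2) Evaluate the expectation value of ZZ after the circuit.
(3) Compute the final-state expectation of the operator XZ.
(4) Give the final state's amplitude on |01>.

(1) In the final state, XI has expectation sqrt(3)/2.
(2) The expectation value of ZZ is -1/2.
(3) The observable XZ averages to sqrt(3)/2.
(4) The amplitude on |01> is 0.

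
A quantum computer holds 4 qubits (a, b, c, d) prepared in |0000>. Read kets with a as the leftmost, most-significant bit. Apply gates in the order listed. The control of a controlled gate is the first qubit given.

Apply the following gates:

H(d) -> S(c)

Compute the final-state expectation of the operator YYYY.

The expectation value of YYYY is 0.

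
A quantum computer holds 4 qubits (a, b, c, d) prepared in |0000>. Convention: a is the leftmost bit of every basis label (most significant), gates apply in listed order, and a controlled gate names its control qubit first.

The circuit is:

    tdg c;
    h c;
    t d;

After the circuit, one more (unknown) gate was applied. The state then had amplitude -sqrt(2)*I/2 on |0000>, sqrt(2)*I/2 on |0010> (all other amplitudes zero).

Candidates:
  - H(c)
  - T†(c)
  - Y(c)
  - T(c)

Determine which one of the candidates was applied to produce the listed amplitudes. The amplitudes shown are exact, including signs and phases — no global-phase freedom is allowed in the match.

The unique candidate consistent with the amplitudes is Y(c).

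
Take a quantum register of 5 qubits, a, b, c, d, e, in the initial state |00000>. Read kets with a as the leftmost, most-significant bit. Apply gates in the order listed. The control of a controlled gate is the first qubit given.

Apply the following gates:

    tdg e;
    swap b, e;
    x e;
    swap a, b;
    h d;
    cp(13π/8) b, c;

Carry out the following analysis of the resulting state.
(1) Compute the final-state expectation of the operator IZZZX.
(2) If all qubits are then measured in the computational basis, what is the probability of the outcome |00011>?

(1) The expectation value of IZZZX is 0.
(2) Outcome |00011> occurs with probability 1/2.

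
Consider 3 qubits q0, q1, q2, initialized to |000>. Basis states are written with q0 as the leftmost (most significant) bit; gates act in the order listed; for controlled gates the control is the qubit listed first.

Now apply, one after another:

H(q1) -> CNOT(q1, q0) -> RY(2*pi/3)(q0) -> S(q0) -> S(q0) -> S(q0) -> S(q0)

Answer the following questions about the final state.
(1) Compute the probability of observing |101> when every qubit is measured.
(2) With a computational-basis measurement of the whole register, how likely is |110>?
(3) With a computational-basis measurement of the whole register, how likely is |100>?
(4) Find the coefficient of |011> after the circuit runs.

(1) The probability of measuring |101> is 0.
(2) The probability of measuring |110> is 1/8.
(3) The probability of measuring |100> is 3/8.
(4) The final state's coefficient on |011> equals 0.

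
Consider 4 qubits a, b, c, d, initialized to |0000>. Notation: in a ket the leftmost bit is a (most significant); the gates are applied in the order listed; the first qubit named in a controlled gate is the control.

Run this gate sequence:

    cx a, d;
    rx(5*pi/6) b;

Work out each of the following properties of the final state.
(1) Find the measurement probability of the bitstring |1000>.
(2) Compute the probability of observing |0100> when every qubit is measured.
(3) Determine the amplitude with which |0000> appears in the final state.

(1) Outcome |1000> occurs with probability 0.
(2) Outcome |0100> occurs with probability sqrt(3)/4 + 1/2.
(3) The amplitude on |0000> is -sqrt(2)/4 + sqrt(6)/4.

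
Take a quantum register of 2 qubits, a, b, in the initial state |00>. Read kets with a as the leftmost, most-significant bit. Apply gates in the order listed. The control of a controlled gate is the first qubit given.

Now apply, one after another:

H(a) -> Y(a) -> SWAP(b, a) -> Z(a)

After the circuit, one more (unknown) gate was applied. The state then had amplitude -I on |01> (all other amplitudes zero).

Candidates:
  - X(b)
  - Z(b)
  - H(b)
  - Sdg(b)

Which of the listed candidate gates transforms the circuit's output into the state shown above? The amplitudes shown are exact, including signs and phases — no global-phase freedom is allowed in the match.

The applied gate was H(b).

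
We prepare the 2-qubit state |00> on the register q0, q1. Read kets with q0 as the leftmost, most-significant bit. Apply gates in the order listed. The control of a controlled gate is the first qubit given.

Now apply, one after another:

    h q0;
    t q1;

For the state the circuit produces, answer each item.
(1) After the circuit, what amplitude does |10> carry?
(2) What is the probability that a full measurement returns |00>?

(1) The amplitude on |10> is sqrt(2)/2.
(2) Outcome |00> occurs with probability 1/2.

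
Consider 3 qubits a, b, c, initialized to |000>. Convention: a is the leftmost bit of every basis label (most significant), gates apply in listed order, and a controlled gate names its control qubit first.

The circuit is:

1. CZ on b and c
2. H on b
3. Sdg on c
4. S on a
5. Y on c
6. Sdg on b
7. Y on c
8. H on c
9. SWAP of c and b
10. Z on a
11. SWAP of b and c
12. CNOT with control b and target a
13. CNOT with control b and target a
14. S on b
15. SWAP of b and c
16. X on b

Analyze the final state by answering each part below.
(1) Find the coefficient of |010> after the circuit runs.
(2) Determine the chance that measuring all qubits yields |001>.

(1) The final state's coefficient on |010> equals 1/2. Key observation: gates 12-13 undo each other exactly, leaving only the rest of the circuit to track.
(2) The probability of measuring |001> is 1/4.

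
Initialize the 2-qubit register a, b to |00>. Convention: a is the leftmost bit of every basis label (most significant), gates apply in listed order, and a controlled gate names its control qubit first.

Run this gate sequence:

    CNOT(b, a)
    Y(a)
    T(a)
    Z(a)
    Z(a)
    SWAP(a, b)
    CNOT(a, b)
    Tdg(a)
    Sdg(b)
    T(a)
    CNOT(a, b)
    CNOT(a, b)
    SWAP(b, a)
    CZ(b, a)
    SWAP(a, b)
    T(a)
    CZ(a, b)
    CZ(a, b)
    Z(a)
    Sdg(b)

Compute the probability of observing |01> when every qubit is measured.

Outcome |01> occurs with probability 1.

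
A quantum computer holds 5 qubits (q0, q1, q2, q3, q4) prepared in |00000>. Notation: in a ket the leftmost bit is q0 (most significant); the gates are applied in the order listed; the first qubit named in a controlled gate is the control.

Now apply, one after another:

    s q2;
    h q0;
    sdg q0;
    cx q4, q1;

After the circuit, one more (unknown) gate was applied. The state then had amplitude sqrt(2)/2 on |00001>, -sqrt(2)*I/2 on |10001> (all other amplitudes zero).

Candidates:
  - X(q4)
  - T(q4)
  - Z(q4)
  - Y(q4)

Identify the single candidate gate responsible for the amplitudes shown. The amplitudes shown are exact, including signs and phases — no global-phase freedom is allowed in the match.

It was X(q4) that produced the state shown.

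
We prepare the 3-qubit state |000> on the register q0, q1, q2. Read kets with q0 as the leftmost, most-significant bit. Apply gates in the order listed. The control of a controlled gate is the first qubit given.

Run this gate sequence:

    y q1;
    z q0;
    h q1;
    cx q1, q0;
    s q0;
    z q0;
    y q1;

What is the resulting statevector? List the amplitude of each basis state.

The final amplitudes are -sqrt(2)/2 on |010>, sqrt(2)*I/2 on |100>, and 0 on every other basis state.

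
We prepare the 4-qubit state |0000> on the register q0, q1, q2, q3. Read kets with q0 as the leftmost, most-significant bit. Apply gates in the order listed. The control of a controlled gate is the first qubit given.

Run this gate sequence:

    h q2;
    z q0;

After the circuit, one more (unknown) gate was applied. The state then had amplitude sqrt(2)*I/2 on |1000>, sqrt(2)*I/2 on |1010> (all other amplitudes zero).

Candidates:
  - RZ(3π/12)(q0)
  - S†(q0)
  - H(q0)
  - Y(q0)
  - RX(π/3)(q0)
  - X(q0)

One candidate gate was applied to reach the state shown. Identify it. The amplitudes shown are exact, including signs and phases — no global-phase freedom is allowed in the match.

The unique candidate consistent with the amplitudes is Y(q0).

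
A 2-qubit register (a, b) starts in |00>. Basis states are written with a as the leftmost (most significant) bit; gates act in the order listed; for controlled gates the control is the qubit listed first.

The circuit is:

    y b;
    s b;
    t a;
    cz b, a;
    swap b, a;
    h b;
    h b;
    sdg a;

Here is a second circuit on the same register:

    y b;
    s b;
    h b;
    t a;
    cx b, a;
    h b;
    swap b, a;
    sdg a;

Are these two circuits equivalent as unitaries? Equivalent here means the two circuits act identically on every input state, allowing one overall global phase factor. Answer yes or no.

No — the two circuits implement different unitaries, even allowing a global phase.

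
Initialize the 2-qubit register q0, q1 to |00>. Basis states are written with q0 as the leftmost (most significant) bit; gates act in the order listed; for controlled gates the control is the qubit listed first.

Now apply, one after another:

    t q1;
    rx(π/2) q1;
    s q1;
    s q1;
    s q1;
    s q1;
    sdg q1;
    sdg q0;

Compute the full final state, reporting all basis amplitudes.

The final amplitudes are sqrt(2)/2 on |00>, -sqrt(2)/2 on |01>, 0 on |10>, 0 on |11>. Key observation: steps 3-6 multiply out to the identity, so the circuit reduces to the remaining gates.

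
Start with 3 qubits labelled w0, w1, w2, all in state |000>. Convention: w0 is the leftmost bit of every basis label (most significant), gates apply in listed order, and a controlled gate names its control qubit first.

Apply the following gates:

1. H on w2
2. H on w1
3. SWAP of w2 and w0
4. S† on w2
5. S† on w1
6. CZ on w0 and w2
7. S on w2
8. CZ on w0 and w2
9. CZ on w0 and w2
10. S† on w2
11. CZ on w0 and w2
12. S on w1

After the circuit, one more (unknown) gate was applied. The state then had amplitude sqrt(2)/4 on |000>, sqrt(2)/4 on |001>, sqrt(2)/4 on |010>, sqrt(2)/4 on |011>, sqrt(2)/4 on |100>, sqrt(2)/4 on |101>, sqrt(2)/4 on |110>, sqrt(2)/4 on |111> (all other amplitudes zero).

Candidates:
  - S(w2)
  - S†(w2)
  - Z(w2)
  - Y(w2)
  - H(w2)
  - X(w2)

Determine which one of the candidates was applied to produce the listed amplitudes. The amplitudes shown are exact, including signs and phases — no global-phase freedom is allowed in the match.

It was H(w2) that produced the state shown.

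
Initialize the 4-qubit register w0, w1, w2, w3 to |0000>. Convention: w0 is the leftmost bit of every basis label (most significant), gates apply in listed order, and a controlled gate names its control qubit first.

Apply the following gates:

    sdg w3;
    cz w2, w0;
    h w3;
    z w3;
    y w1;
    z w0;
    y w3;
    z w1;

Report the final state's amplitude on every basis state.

After the circuit, the state carries amplitude sqrt(2)/2 on |0100>, sqrt(2)/2 on |0101>, and 0 on every other basis state.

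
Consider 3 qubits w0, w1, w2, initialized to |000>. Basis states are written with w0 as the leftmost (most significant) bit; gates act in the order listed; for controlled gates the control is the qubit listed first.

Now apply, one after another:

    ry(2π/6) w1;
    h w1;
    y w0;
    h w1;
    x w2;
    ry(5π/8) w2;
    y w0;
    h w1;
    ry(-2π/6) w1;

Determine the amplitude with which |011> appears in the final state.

The amplitude on |011> is (-sqrt(6) + sqrt(2))*cos(5*pi/16)/4.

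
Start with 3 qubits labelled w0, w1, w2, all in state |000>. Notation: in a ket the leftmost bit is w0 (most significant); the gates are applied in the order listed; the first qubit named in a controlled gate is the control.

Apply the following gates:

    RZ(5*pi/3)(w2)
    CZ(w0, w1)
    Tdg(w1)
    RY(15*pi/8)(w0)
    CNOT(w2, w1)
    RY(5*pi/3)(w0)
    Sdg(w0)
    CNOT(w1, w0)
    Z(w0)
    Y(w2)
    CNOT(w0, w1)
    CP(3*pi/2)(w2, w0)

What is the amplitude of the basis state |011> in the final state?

The amplitude on |011> is 0.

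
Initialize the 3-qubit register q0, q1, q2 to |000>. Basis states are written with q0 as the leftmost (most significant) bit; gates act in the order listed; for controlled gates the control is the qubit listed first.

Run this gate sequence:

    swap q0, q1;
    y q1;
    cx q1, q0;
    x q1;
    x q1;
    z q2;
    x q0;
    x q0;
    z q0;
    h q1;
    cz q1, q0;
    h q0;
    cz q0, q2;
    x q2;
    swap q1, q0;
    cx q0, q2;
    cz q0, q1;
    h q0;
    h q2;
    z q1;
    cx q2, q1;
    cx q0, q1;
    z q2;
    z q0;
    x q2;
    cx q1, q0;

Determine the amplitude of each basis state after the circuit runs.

After the circuit, the state carries amplitude -I/2 on |000>, -I/2 on |001>, 0 on |010>, 0 on |011>, I/2 on |100>, I/2 on |101>, 0 on |110>, 0 on |111>.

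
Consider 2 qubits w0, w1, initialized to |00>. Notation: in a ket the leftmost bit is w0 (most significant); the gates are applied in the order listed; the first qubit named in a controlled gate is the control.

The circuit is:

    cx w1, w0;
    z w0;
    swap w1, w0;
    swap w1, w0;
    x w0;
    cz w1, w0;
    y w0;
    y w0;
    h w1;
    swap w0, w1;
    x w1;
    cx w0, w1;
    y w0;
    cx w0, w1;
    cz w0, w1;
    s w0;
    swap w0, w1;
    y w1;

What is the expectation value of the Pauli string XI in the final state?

In the final state, XI has expectation 0.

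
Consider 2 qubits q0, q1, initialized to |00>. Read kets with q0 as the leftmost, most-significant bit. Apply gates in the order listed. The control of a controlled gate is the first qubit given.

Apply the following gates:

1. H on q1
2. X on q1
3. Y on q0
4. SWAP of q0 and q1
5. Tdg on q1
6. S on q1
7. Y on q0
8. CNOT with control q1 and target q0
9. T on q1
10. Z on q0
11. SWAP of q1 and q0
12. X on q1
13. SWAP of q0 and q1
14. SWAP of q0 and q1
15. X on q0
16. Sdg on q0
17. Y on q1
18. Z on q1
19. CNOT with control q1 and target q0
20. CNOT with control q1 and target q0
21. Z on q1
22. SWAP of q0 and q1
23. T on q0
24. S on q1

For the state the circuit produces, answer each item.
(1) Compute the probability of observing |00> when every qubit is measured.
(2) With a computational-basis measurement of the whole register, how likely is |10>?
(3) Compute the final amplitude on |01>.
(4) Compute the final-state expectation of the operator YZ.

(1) A full measurement returns |00> with probability 1/2. Key observation: the block from step 18 through step 21 cancels to the identity and can be dropped.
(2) Outcome |10> occurs with probability 1/2.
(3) The final state's coefficient on |01> equals 0.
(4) The observable YZ averages to -sqrt(2)/2.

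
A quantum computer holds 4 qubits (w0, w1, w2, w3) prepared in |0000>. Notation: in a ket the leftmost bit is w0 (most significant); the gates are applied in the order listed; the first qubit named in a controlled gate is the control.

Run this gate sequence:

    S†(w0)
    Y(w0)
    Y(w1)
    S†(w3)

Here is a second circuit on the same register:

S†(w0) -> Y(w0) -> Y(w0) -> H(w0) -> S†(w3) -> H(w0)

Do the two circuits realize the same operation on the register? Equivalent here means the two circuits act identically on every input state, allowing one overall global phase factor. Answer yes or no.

No: there is an input state on which the two circuits produce genuinely different outputs (not merely differing by a phase).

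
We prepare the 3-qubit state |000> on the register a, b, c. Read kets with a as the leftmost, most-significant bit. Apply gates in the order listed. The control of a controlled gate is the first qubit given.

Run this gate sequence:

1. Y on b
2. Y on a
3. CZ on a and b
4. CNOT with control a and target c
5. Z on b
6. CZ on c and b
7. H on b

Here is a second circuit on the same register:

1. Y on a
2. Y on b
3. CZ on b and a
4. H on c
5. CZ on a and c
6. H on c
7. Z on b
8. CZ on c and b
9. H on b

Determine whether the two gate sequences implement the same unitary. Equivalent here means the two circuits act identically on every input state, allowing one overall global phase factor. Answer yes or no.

Yes — the two circuits implement the same unitary up to a global phase.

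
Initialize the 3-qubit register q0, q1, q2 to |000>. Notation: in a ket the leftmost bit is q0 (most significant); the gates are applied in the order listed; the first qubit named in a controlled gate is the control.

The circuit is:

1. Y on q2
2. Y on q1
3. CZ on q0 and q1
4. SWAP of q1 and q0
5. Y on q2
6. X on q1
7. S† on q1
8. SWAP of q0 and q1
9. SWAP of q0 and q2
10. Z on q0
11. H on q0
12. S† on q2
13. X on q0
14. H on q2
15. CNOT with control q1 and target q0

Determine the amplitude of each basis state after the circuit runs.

The resulting statevector has amplitude 0 on |000>, 0 on |001>, -I/2 on |010>, I/2 on |011>, 0 on |100>, 0 on |101>, -I/2 on |110>, I/2 on |111>.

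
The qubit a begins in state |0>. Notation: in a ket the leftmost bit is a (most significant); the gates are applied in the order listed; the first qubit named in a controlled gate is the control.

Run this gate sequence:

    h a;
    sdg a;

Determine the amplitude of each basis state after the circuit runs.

After the circuit, the state carries amplitude sqrt(2)/2 on |0>, -sqrt(2)*I/2 on |1>.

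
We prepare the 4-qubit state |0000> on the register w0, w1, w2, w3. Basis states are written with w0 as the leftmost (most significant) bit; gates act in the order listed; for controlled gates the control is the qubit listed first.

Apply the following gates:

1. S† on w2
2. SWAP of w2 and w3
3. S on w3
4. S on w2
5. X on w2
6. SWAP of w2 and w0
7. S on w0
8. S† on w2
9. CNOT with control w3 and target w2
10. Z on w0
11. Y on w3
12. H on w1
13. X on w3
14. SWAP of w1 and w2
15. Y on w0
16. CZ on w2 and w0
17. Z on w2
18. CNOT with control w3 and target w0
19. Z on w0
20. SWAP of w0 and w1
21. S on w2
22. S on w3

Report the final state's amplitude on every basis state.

The resulting statevector has amplitude -sqrt(2)*I/2 on |0000>, -sqrt(2)/2 on |0010>, and 0 on every other basis state.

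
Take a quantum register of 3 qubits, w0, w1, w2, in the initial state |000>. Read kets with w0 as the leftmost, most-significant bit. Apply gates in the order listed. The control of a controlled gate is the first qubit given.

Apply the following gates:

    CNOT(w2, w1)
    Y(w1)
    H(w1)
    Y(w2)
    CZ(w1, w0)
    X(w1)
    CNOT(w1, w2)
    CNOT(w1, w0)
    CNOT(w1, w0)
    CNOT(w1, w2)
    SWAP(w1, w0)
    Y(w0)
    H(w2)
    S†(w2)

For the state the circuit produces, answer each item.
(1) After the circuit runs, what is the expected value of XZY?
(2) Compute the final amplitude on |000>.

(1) The observable XZY averages to 1. Key observation: the block from step 7 through step 10 cancels to the identity and can be dropped.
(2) The final state's coefficient on |000> equals I/2.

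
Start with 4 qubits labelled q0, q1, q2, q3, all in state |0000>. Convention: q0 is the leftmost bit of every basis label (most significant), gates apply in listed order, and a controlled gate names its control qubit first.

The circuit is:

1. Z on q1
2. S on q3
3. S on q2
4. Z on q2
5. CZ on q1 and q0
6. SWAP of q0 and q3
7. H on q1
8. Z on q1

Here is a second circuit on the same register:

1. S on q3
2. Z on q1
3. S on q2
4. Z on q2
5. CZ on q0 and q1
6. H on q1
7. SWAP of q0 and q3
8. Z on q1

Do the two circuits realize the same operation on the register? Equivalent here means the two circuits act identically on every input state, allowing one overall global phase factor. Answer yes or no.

Yes — the two circuits implement the same unitary up to a global phase.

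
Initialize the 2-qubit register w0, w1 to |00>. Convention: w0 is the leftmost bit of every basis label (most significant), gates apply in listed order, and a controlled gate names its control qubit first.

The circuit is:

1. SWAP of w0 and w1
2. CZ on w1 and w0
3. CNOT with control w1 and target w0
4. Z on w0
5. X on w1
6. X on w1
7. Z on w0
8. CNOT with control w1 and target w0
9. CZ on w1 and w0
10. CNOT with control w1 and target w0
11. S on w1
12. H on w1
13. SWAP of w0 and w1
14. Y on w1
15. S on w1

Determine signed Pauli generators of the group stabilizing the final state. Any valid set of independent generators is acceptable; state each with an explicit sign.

One valid set of independent stabilizer generators is +XI, -IZ (any independent generating set of the same group is equally correct). Key observation: steps 2-9 multiply out to the identity, so the circuit reduces to the remaining gates.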